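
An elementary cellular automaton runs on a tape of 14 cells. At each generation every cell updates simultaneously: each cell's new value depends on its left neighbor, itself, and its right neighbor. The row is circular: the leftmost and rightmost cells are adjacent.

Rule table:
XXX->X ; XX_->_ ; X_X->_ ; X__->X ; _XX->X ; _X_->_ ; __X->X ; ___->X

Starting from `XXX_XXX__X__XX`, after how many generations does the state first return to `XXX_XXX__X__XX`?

XX__XX_XX_XXXX
X_XXX__X__XXXX
__XX_XX_XXXXXX
XXX__X__XXXXX_
XX_XX_XXXXXX__
X__X__XXXXX_XX
_XX_XXXXXX__XX
_X__XXXXX_XXX_
X_XXXXXX__XX_X
__XXXXX_XXX__X
XXXXXX__XX_XX_
XXXXX_XXX__X__
XXXX__XX_XX_XX
XXX_XXX__X__XX

14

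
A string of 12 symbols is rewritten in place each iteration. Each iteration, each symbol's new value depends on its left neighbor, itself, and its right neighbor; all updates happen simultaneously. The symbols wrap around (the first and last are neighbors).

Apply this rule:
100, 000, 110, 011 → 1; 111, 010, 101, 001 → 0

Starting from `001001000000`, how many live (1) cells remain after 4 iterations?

100100111111
110010100000
111000011110
101111010010
count of 1: 7

7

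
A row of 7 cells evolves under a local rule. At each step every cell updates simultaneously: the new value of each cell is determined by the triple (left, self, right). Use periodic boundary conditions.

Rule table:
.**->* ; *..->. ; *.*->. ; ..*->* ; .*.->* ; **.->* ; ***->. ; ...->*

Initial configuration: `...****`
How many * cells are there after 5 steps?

step 1: .***..*
step 2: .*.*.**
step 3: .*.*.**  (fixed point — unchanged through step 5)
count of *: 4

4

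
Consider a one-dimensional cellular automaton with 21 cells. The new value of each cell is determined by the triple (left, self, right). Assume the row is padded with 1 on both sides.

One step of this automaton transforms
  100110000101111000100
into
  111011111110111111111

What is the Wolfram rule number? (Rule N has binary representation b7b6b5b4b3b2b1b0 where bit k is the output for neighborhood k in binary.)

247

position 12: 111 → 1  (bit 7 = 1)
position 0: 110 → 1  (bit 6 = 1)
position 10: 101 → 1  (bit 5 = 1)
position 1: 100 → 1  (bit 4 = 1)
position 3: 011 → 0  (bit 3 = 0)
position 9: 010 → 1  (bit 2 = 1)
position 2: 001 → 1  (bit 1 = 1)
position 6: 000 → 1  (bit 0 = 1)
bits b7..b0 = 11110111 = 247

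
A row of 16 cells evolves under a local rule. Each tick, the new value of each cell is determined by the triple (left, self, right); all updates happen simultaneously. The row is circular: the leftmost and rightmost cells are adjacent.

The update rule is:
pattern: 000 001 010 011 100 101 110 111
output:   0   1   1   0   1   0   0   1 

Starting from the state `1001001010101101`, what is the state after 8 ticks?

1001001010101101

0111111010100000
1011110010110000
1001101110001001
0110000101011110
1001001101001101
0111110001110000
1011101010101000
1001001010101101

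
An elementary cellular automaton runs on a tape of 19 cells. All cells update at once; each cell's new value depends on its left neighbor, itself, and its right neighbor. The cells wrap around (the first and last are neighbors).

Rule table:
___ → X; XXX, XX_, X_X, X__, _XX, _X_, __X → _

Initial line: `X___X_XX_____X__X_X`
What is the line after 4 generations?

generation 1: __X______XXX_______
generation 2: X___XXXX_____XXXXXX
generation 3: __X______XXX_______  (repeats generation 1; period 2)
generation 4: X___XXXX_____XXXXXX

X___XXXX_____XXXXXX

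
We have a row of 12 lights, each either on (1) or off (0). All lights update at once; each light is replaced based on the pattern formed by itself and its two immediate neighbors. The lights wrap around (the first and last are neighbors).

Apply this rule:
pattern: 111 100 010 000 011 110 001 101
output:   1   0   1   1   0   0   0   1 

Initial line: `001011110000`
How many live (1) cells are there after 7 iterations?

iteration 1: 101101100111
iteration 2: 010010000011
iteration 3: 110010111000
iteration 4: 000011010010
iteration 5: 111000110010
iteration 6: 010010000011  (repeats iteration 2; period 4)
iteration 7: 110010111000
count of 1: 6

6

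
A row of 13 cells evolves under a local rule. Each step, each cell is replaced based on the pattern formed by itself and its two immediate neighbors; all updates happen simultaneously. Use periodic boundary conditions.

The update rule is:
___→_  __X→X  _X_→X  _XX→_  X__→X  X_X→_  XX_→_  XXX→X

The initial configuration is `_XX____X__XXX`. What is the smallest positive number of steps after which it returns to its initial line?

step 1: ___X__XXXX_X_
step 2: __XXXX_XX__XX
step 3: XX_XX____XX__
step 4: _____X__X__XX
step 5: X___XXXXXXX__
step 6: XX_X_XXXXX_XX
step 7: X__X__XXX___X
step 8: _XXXXX_X_X_X_
step 9: X_XXX__X_X_XX
step 10: ___X_XXX_X__X
step 11: X_XX__X__XXXX
step 12: ____XXXXX_XXX
step 13: X__X_XXX___X_
step 14: XXXX__X_X_XX_
step 15: _XX_XXX_X____
step 16: X____X__XX___
step 17: XX__XXXX__X_X
step 18: X_XX_XX_XXX__
step 19: X________X_XX
step 20: _X______XX__X
step 21: _XX____X__XXX

21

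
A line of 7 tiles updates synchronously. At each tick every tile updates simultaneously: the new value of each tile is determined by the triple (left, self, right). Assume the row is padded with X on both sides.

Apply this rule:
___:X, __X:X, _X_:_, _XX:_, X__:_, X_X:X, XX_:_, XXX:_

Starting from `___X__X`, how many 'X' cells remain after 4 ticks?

_XX__X_
X___X_X
__XX_X_
_X__X_X
count of X: 3

3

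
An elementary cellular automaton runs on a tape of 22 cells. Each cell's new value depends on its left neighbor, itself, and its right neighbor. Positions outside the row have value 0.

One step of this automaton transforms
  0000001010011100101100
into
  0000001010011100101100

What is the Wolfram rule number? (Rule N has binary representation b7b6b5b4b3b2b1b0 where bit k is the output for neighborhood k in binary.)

204

position 12: 111 → 1  (bit 7 = 1)
position 13: 110 → 1  (bit 6 = 1)
position 7: 101 → 0  (bit 5 = 0)
position 9: 100 → 0  (bit 4 = 0)
position 11: 011 → 1  (bit 3 = 1)
position 6: 010 → 1  (bit 2 = 1)
position 5: 001 → 0  (bit 1 = 0)
position 0: 000 → 0  (bit 0 = 0)
bits b7..b0 = 11001100 = 204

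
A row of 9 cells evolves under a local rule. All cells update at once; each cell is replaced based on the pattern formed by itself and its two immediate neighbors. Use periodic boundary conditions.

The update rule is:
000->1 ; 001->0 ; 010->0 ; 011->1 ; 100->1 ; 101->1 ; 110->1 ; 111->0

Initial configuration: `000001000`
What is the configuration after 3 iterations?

iteration 1: 111100111
iteration 2: 000110100
iteration 3: 110111011

110111011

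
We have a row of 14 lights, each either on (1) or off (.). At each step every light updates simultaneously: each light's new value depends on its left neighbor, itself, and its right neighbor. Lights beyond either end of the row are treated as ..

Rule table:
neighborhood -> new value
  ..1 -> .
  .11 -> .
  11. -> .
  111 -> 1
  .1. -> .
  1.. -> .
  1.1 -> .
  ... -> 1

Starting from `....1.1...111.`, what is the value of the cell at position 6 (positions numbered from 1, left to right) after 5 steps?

111.....1..1..
.1..111......1
.....1..1111..
1111.....11..1
.11..111......
position 6 holds 1

1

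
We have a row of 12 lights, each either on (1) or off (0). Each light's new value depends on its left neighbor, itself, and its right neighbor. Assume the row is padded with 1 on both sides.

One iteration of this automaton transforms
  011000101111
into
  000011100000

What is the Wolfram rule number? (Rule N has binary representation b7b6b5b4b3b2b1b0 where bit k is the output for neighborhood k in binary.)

7

position 9: 111 → 0  (bit 7 = 0)
position 2: 110 → 0  (bit 6 = 0)
position 0: 101 → 0  (bit 5 = 0)
position 3: 100 → 0  (bit 4 = 0)
position 1: 011 → 0  (bit 3 = 0)
position 6: 010 → 1  (bit 2 = 1)
position 5: 001 → 1  (bit 1 = 1)
position 4: 000 → 1  (bit 0 = 1)
bits b7..b0 = 00000111 = 7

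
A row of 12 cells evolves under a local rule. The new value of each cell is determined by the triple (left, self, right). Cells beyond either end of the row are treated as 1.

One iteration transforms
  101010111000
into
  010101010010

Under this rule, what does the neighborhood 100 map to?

At position 9 the neighborhood is 100; the next row has 0 there.

0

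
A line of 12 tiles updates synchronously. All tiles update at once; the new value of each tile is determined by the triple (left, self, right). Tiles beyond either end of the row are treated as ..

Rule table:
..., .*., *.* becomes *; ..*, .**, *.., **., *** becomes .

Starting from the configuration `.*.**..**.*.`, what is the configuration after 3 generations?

.**......**.
....****....
***......***

***......***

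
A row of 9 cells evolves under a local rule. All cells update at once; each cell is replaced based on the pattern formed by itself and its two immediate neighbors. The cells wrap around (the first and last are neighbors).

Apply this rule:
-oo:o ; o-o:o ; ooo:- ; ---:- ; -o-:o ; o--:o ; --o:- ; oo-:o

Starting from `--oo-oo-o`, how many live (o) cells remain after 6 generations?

5

o-ooooooo
ooo------
o-oo-----
ooooo----
o---oo---
oo--ooo--
count of o: 5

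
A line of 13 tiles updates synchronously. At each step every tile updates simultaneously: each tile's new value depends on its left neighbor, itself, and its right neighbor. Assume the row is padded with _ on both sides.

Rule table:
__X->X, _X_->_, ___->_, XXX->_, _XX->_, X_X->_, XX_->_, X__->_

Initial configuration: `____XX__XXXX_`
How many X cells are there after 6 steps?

1

___X___X_____
__X___X______
_X___X_______
X___X________
___X_________
__X__________
count of X: 1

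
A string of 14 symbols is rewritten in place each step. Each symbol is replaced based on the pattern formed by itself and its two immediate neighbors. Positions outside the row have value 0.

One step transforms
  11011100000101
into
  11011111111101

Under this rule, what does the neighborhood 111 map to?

At position 4 the neighborhood is 111; the next row has 1 there.

1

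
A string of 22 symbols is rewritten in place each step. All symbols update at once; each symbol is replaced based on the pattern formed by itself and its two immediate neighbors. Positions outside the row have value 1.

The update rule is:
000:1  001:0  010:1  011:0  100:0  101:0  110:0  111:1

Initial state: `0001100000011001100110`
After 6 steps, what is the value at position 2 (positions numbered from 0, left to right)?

0100001111000000000000
0101100110011111111110
0100000000001111111100
0101111111100111111000
0100111111000011110010
0100011110011001100010
position 2 holds 0

0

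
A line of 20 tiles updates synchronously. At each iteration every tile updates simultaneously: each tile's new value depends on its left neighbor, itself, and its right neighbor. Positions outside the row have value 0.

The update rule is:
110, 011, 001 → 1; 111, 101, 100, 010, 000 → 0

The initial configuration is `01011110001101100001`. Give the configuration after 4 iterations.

iteration 1: 10010010011101100010
iteration 2: 00100100110101100100
iteration 3: 01001001110001101000
iteration 4: 10010011010011100000

10010011010011100000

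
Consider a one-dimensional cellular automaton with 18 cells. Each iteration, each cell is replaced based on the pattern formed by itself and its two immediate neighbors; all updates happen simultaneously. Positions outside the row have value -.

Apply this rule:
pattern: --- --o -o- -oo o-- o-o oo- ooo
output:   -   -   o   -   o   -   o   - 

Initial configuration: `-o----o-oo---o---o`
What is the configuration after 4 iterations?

-oo---o--oo--oo--o
--oo--oo--oo--oo-o
---oo--oo--oo--o-o
----oo--oo--oo-o-o

----oo--oo--oo-o-o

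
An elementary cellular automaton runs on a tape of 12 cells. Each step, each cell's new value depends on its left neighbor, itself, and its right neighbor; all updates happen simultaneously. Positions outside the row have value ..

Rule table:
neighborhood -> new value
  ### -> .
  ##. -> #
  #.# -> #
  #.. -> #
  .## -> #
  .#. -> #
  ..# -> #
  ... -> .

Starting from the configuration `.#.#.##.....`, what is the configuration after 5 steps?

#.##########

step 1: ########....
step 2: #......##...
step 3: ##....####..
step 4: ###..##..##.
step 5: #.##########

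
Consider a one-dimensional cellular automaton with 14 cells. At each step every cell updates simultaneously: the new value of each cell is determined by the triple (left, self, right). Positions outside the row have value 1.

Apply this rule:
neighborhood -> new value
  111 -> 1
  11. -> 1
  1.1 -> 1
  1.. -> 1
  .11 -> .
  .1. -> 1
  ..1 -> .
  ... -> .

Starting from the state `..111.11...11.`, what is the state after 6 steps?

step 1: 1..111.11...11
step 2: 11..111.11...1
step 3: 111..111.11...
step 4: 1111..111.11..
step 5: 11111..111.11.
step 6: 111111..111.11

111111..111.11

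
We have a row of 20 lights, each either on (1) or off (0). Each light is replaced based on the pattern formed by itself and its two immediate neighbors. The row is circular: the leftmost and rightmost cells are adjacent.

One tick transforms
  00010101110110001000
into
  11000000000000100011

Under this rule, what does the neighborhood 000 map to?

1

At position 0 the neighborhood is 000; the next row has 1 there.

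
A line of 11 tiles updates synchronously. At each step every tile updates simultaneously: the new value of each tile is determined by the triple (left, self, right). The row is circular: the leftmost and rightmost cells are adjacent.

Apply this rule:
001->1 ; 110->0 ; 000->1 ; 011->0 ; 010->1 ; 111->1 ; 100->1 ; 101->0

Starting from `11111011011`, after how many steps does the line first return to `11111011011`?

4

step 1: 11110000001
step 2: 11101111110
step 3: 01000111100
step 4: 11111011011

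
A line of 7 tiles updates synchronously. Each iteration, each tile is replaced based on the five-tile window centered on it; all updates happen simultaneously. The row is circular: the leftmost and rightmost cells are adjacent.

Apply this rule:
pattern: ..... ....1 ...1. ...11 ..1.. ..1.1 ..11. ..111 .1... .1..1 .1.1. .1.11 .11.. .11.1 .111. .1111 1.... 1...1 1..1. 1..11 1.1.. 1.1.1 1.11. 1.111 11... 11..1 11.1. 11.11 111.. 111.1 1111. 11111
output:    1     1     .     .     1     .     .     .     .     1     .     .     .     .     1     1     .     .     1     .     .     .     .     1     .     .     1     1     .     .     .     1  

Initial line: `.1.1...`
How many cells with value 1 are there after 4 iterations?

......1
..111.1
1..1.1.
.11....
count of 1: 2

2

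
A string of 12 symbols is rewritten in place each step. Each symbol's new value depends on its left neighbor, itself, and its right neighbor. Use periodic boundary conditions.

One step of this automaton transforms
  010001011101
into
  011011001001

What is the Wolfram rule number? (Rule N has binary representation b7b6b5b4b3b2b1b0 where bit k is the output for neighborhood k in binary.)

150

position 8: 111 → 1  (bit 7 = 1)
position 9: 110 → 0  (bit 6 = 0)
position 0: 101 → 0  (bit 5 = 0)
position 2: 100 → 1  (bit 4 = 1)
position 7: 011 → 0  (bit 3 = 0)
position 1: 010 → 1  (bit 2 = 1)
position 4: 001 → 1  (bit 1 = 1)
position 3: 000 → 0  (bit 0 = 0)
bits b7..b0 = 10010110 = 150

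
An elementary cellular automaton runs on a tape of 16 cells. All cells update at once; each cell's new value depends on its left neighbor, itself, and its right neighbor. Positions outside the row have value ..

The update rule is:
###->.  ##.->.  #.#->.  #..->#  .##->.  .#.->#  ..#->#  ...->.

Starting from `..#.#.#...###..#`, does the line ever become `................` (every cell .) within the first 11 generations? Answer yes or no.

.##.#.##.#...###
#...#....##.#...
##.###..#...##..
......####.#..#.
.....#.....#####
....###...#.....
...#...#.###....
..###.##....#...
.#......#..###..
###....####...#.
...#..#....#.###
generation 11 is ...#..#....#.###, still not uniform .

no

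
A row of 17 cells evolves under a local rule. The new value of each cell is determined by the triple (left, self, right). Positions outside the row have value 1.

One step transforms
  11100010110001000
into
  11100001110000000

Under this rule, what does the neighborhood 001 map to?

0

At position 5 the neighborhood is 001; the next row has 0 there.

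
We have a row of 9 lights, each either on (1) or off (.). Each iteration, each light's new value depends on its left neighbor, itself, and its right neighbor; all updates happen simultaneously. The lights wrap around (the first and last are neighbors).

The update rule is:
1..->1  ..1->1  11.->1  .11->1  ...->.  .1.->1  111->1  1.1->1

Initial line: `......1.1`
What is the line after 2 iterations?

iteration 1: 1....1111
iteration 2: 11..11111

11..11111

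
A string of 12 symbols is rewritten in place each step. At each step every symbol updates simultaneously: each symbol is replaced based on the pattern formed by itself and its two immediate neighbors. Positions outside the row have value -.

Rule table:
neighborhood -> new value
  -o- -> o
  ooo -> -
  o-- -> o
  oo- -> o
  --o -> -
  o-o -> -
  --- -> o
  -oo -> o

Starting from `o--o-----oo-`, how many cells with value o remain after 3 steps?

step 1: oo-ooooo-ooo
step 2: oo-o---o-o-o
step 3: oo-ooo-o-o-o
count of o: 8

8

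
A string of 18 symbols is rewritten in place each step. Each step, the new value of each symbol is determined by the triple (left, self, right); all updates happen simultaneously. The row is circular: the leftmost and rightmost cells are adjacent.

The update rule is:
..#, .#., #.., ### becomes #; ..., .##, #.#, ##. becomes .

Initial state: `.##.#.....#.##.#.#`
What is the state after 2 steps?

....##...##....#.#
#..#..#.#..#..##.#

#..#..#.#..#..##.#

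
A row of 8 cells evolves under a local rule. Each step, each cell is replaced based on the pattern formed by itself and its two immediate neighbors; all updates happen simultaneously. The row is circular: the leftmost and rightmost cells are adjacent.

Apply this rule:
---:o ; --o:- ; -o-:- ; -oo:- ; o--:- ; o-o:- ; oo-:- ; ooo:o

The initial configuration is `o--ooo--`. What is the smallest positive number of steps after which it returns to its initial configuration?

6

----o---
ooo---oo
oo--o--o
o-------
--ooooo-
o--ooo--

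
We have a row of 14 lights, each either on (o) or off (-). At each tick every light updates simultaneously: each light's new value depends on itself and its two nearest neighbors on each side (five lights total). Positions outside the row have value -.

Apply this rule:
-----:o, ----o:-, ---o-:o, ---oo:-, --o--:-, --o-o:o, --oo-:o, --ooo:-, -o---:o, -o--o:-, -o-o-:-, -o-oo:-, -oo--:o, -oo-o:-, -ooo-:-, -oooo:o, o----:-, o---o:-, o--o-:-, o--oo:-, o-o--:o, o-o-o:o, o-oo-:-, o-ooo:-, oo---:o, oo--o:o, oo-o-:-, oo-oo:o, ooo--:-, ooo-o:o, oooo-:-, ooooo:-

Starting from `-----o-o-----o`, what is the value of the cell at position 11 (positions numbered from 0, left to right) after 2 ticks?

-

ooo-oo-oo-o-o-
--oo--o---o-oo
position 11 holds -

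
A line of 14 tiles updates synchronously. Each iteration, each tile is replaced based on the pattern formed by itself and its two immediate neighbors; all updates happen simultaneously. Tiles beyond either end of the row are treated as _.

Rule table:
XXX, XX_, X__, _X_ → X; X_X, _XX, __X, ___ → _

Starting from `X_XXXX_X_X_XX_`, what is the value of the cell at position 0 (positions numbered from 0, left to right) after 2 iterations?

X

X__XXX_X_X__XX
XX__XX_X_XX__X
position 0 holds X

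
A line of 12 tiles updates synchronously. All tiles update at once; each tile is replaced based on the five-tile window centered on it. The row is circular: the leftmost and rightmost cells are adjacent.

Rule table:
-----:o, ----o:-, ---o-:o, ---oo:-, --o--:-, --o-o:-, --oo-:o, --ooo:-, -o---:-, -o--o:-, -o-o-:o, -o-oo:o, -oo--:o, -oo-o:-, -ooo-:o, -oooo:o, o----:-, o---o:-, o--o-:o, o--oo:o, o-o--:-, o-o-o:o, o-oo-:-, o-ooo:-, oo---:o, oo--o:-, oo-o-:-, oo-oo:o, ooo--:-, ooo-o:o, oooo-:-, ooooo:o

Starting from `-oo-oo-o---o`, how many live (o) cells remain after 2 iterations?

5

o--o------o-
--o---oo-o-o
count of o: 5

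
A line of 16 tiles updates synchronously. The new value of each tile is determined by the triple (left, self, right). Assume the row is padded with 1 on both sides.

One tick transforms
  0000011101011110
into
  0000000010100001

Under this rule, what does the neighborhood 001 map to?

0

At position 4 the neighborhood is 001; the next row has 0 there.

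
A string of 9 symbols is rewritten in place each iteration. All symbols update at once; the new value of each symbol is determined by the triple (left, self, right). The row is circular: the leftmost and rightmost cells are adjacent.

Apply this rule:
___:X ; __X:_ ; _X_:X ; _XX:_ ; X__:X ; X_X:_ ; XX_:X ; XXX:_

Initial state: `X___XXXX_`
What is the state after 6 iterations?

XX_X___XX

XXX____X_
__XXXX_X_
X____X_XX
XXXX_X___
___X_XXX_
XX_X___XX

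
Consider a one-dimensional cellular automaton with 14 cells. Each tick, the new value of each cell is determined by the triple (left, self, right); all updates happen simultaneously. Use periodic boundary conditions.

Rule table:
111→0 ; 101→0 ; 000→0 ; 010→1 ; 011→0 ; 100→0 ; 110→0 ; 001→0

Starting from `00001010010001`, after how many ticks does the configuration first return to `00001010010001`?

1

00001010010001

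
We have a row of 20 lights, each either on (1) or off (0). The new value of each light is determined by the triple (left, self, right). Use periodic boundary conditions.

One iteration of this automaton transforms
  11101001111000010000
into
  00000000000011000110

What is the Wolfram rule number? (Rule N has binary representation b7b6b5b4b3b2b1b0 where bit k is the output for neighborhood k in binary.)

position 1: 111 → 0  (bit 7 = 0)
position 2: 110 → 0  (bit 6 = 0)
position 3: 101 → 0  (bit 5 = 0)
position 5: 100 → 0  (bit 4 = 0)
position 0: 011 → 0  (bit 3 = 0)
position 4: 010 → 0  (bit 2 = 0)
position 6: 001 → 0  (bit 1 = 0)
position 12: 000 → 1  (bit 0 = 1)
bits b7..b0 = 00000001 = 1

1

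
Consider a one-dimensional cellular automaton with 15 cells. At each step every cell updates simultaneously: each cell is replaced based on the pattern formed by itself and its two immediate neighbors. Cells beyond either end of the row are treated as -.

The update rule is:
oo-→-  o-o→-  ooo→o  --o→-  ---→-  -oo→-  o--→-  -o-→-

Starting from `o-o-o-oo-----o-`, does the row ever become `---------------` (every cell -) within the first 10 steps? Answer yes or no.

step 1: ---------------
all cells are - at step 1

yes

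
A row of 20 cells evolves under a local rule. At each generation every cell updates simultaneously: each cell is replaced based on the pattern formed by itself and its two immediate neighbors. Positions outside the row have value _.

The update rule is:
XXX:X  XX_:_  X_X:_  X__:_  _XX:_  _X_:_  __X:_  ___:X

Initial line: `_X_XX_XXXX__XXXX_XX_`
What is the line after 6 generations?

generation 1: _______XX____XX_____
generation 2: XXXXXX____XX____XXXX
generation 3: _XXXX__XX____XX__XX_
generation 4: __XX______XX________
generation 5: X____XXXX____XXXXXXX
generation 6: __XX__XX__XX__XXXXX_

__XX__XX__XX__XXXXX_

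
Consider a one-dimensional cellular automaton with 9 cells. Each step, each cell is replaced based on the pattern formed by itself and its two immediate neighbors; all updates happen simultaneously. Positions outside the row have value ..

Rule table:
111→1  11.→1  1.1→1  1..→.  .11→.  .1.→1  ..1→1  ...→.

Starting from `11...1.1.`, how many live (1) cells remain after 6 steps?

.1..1111.
11.1.111.
.1111.11.
1.1111.1.
11.11111.
.11.1111.
count of 1: 6

6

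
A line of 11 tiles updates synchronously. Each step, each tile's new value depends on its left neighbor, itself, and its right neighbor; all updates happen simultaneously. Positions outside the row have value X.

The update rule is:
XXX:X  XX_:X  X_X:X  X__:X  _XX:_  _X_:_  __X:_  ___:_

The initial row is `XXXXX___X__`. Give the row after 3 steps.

XXXXXX___X_
XXXXXXX___X
XXXXXXXX___

XXXXXXXX___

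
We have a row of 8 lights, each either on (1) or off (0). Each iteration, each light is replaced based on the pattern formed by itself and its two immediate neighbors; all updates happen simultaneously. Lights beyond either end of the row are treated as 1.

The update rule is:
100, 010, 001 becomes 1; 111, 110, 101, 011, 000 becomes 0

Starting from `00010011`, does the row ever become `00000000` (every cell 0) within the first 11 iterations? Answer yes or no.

no

iteration 1: 10111100
iteration 2: 00000011
iteration 3: 10000100
iteration 4: 01001111
iteration 5: 01110000
iteration 6: 00001001
iteration 7: 10011110
iteration 8: 01100000
iteration 9: 00010001
iteration 10: 10111010
iteration 11: 00000010
iteration 11 is 00000010, still not uniform 0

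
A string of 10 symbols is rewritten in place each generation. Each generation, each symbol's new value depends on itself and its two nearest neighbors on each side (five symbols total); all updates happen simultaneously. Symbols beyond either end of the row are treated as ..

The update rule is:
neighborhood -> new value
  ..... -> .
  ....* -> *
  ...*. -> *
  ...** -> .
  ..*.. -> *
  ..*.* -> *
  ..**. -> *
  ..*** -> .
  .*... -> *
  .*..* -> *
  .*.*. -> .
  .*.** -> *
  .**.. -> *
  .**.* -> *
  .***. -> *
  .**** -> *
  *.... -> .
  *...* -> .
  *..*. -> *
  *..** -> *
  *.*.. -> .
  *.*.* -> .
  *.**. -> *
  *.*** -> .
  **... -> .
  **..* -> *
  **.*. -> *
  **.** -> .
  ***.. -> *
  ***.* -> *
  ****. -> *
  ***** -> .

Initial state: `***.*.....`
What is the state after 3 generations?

*..***.*..

generation 1: .***.*....
generation 2: ..***.*...
generation 3: *..***.*..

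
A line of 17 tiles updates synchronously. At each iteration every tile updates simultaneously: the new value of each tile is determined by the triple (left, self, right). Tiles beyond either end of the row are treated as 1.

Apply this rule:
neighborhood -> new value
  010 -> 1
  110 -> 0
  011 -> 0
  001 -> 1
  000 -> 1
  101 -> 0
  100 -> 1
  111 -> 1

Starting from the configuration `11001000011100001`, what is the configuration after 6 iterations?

00011111001111111

10111111101011110
00011111001001100
11101110111110011
11000100011101101
10111111101000000
00011111001111111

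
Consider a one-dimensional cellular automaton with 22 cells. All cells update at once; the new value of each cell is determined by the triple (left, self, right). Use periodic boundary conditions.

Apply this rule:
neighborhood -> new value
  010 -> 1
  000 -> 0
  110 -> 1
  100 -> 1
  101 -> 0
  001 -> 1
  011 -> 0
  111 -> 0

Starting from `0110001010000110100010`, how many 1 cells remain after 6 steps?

1011011011001010110111
1001001001111010010000
1111111110001011111001
0000000011011000001110
0000000101001100010011
1000001101110110111101
count of 1: 13

13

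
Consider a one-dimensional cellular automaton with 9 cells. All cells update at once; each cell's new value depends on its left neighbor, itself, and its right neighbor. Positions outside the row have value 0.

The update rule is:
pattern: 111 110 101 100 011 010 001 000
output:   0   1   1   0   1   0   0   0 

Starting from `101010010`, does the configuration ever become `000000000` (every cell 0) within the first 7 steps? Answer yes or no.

010100000
001000000
000000000
all cells are 0 at step 3

yes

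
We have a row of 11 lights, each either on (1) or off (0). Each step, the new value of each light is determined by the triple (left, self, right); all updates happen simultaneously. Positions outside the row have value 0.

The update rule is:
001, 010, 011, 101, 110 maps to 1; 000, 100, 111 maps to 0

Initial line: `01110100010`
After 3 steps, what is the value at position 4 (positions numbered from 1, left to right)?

1

11011100110
11110101110
10011111010
position 4 holds 1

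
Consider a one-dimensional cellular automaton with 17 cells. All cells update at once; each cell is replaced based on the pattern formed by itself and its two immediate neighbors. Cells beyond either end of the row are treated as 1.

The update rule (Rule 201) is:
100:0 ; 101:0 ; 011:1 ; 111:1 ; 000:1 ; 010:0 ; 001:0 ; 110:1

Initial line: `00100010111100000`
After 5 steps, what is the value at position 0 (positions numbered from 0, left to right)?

00001000111101110
01100010111101110
01101000111101110
01100010111101110  (repeats step 2; period 2)
step 5: 01101000111101110
position 0 holds 0

0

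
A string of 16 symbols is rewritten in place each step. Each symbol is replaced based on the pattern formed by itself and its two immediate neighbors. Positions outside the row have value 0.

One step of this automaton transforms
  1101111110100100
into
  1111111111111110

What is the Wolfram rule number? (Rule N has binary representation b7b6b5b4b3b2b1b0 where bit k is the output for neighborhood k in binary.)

254

position 4: 111 → 1  (bit 7 = 1)
position 1: 110 → 1  (bit 6 = 1)
position 2: 101 → 1  (bit 5 = 1)
position 11: 100 → 1  (bit 4 = 1)
position 0: 011 → 1  (bit 3 = 1)
position 10: 010 → 1  (bit 2 = 1)
position 12: 001 → 1  (bit 1 = 1)
position 15: 000 → 0  (bit 0 = 0)
bits b7..b0 = 11111110 = 254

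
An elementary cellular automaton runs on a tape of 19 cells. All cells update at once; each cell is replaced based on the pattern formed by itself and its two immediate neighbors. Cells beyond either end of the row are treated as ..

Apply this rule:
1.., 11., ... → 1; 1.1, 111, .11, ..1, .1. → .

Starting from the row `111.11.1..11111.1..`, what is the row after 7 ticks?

..1..1..1.....1..11
1..1..1..1111..1..1
.1..1..1....11..1..
..1..1..111..11..11
1..1..1...11..11..1
.1..1..11..11..11..
..1..1..11..11..111

..1..1..11..11..111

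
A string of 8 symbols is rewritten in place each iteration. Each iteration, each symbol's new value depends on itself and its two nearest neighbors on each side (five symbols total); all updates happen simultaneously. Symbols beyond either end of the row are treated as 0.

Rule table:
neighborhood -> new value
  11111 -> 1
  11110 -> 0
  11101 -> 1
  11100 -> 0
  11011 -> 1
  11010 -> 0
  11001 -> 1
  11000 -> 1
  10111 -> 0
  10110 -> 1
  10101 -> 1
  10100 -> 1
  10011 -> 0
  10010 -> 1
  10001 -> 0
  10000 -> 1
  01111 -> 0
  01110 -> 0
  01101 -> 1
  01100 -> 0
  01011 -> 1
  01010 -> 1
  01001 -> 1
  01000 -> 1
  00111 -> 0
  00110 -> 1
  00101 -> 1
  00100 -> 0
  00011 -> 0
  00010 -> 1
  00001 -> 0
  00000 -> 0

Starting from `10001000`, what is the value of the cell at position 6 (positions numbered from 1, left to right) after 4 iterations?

1

01010110
11111101
00110101
00110111
position 6 holds 1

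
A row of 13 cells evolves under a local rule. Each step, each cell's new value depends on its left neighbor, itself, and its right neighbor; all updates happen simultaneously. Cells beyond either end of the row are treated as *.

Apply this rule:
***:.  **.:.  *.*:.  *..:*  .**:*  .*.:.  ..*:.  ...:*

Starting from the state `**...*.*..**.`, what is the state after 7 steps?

..**....*.*..
*.*.***....*.
....*..***...
***..*.*..**.
...*....*.*..
**..***....*.
..*.*..***...

..*.*..***...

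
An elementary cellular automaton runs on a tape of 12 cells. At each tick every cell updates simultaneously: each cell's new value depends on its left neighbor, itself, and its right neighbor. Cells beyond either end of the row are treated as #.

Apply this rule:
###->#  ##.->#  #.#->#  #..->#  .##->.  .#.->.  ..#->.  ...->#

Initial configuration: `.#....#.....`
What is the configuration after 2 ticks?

#.###..####.
##.###..####

##.###..####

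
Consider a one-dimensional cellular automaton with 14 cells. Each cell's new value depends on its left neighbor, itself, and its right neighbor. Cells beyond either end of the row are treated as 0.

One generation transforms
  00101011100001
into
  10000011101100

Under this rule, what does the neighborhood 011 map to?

1

At position 6 the neighborhood is 011; the next row has 1 there.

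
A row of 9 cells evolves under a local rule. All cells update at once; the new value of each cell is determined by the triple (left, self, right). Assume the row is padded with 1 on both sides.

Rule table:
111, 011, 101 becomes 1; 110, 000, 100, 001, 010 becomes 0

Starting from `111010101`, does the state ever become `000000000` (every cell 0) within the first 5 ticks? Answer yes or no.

no

110101011
101010111
010101111
101011111
010111111
tick 5 is 010111111, still not uniform 0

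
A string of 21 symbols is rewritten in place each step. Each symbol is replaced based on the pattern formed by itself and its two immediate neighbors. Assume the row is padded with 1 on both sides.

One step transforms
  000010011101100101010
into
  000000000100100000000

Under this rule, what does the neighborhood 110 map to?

At position 9 the neighborhood is 110; the next row has 1 there.

1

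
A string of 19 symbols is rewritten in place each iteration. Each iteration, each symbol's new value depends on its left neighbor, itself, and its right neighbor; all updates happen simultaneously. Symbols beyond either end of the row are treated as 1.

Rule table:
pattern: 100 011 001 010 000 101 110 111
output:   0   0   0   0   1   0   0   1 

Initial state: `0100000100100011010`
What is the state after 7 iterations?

iteration 1: 0001110000001000000
iteration 2: 0100100111100011110
iteration 3: 0000000011001001100
iteration 4: 0111111000000000000
iteration 5: 0011110011111111110
iteration 6: 0001100001111111100
iteration 7: 0100001100111111000

0100001100111111000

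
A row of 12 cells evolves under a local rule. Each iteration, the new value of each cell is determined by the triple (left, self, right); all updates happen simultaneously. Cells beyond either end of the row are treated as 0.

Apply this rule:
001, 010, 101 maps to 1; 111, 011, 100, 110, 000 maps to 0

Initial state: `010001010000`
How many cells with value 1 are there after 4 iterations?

110011110000
000100000000
001100000000
010000000000
count of 1: 1

1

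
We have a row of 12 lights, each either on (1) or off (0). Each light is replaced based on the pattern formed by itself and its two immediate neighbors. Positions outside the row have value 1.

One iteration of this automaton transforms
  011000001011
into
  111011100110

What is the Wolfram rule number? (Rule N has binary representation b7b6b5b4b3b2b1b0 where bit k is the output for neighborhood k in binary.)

105

position 11: 111 → 0  (bit 7 = 0)
position 2: 110 → 1  (bit 6 = 1)
position 0: 101 → 1  (bit 5 = 1)
position 3: 100 → 0  (bit 4 = 0)
position 1: 011 → 1  (bit 3 = 1)
position 8: 010 → 0  (bit 2 = 0)
position 7: 001 → 0  (bit 1 = 0)
position 4: 000 → 1  (bit 0 = 1)
bits b7..b0 = 01101001 = 105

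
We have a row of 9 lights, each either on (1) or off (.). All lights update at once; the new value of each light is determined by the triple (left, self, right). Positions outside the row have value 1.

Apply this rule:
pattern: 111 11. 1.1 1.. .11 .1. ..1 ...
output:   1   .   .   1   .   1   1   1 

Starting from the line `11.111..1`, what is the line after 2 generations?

.1111....

1...1.11.
.1111....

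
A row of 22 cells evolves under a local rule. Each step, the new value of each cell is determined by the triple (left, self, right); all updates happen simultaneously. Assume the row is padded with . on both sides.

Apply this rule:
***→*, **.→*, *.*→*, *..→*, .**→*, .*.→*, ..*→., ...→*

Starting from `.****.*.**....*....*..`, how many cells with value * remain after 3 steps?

.************.****.***
.*********************
.*********************
count of *: 21

21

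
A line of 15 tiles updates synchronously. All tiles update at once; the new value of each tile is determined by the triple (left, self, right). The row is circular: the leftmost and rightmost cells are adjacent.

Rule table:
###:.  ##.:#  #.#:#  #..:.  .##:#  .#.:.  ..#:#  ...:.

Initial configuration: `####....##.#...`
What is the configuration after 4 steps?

step 1: #..#...####...#
step 2: #.#...##..#..##
step 3: ##...###.#..##.
step 4: ##..##.##..####

##..##.##..####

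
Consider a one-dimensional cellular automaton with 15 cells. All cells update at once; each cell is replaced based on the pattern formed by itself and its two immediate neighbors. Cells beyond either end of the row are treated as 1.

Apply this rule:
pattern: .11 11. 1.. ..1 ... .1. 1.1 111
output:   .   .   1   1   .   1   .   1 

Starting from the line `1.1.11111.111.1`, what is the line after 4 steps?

111.111.11111.1

..1..111...1...
11111.1.1.111.1
1111..1.1..1...
111.111.11111.1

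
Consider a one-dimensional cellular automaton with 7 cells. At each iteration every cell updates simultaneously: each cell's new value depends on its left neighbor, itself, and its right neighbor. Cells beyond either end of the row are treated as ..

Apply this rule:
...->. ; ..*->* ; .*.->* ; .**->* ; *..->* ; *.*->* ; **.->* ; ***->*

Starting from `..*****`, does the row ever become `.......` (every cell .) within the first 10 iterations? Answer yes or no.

.******
*******
*******  (fixed point — unchanged through iteration 10)
iteration 10 is *******, still not uniform .

no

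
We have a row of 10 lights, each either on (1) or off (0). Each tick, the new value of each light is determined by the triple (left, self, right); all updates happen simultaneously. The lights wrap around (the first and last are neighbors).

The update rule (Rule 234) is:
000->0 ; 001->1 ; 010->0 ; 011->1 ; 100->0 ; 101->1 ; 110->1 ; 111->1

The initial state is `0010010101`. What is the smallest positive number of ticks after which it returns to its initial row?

10

0100101010
1001010100
0010101001
0101010010
1010100100
0101001001
1010010010
0100100101
1001001010
0010010101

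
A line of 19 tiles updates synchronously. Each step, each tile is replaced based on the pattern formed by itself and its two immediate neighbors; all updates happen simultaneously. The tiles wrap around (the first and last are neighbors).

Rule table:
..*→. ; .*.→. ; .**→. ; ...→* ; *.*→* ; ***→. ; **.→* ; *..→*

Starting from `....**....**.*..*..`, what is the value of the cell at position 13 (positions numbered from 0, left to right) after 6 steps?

***..****..**.*..**
..**....**..**.*...
*..****..**..**.***
**....**..**..**...
.****..**..**..***.
....**..**..**...**
position 13 holds *

*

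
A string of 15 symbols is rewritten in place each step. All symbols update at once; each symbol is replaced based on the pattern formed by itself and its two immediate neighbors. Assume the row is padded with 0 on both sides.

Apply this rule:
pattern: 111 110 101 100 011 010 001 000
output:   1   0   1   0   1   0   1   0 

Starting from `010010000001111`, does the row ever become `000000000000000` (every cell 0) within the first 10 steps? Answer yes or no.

100100000011110
001000000111100
010000001111000
100000011110000
000000111100000
000001111000000
000011110000000
000111100000000
001111000000000
011110000000000
step 10 is 011110000000000, still not uniform 0

no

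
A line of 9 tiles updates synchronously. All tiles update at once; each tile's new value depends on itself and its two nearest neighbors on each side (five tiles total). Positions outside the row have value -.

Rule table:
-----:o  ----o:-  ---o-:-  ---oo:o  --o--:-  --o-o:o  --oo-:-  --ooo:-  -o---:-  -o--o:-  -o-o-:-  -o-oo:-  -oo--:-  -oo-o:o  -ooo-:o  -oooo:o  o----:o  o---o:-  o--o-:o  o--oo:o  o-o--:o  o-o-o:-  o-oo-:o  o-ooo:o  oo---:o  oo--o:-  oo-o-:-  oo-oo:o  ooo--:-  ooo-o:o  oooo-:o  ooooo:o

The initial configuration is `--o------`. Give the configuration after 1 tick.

----ooooo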